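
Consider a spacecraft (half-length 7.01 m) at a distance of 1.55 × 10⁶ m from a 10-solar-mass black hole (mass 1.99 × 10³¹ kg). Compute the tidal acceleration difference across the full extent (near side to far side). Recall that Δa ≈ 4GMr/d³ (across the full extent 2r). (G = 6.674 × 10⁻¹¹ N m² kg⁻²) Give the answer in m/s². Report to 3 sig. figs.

1.00 × 10⁴ m/s²

Δg = 4GMr/d³
   = 4 × (6.674 × 10⁻¹¹) × (1.99 × 10³¹) × (7.01) / (1.55 × 10⁶)³
   = 1.00 × 10⁴ m/s²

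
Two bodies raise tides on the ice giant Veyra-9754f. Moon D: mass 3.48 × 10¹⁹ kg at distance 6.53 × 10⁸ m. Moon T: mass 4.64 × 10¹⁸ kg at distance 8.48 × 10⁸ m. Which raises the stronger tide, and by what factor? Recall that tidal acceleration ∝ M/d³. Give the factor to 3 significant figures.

Moon D, by a factor of ≈ 16.4

Compare M/d³ for the two perturbers:
Moon D: (3.48 × 10¹⁹) / (6.53 × 10⁸)³ = 1.250 × 10⁻⁷
Moon T: (4.64 × 10¹⁸) / (8.48 × 10⁸)³ = 7.609 × 10⁻⁹
Ratio (larger/smaller) = 16.4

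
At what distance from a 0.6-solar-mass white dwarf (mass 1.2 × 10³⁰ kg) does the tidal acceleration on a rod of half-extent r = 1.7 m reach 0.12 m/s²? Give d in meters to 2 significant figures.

1.3 × 10⁷ m

2GMr/d³ = a_tidal  ⇒  d = (2GMr / a_tidal)^(1/3)
d = (2 × 6.674×10⁻¹¹ × (1.2 × 10³⁰) × (1.7) / (0.12))^(1/3)
  = 1.3 × 10⁷ m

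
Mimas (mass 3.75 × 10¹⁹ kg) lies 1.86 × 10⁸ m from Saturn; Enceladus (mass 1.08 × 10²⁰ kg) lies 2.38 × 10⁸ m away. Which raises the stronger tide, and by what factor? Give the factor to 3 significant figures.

Tidal acceleration ∝ M/d³, so compare M/d³ for each.
Mimas: (3.75 × 10¹⁹) / (1.86 × 10⁸)³ = 5.828 × 10⁻⁶
Enceladus: (1.08 × 10²⁰) / (2.38 × 10⁸)³ = 8.011 × 10⁻⁶
Ratio (larger/smaller) = 1.37

Enceladus, by a factor of ≈ 1.37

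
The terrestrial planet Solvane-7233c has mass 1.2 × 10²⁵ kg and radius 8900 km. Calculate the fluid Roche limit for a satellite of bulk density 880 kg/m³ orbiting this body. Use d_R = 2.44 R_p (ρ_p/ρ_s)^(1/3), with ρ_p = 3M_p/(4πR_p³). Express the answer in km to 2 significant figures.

36000 km

ρ_p = 3M_p/(4πR_p³) = 3 × (1.2 × 10²⁵) / (4π × (8.9 × 10⁶ m)³) = 4100 kg/m³
d_R = 2.44 × 8900 km × (4100/880)^(1/3)
    = 36000 km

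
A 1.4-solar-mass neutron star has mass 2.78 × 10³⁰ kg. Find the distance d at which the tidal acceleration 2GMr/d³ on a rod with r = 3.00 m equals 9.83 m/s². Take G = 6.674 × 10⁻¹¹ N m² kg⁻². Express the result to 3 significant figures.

4.84 × 10⁶ m

2GMr/d³ = a_tidal  ⇒  d = (2GMr / a_tidal)^(1/3)
d = (2 × 6.674×10⁻¹¹ × (2.78 × 10³⁰) × (3.00) / (9.83))^(1/3)
  = 4.84 × 10⁶ m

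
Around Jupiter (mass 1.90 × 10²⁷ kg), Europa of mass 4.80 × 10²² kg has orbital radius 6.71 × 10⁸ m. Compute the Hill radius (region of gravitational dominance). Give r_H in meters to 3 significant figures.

r_H ≈ a (m/3M)^(1/3)
    = (6.71 × 10⁸) × (4.80 × 10²² / (3 × 1.90 × 10²⁷))^(1/3)
    = 1.37 × 10⁷ m

1.37 × 10⁷ m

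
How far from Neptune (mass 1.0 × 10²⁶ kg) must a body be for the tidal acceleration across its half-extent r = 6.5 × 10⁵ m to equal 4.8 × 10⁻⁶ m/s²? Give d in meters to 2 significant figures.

1.2 × 10⁹ m

2GMr/d³ = a_tidal  ⇒  d = (2GMr / a_tidal)^(1/3)
d = (2 × 6.674×10⁻¹¹ × (1.0 × 10²⁶) × (6.5 × 10⁵) / (4.8 × 10⁻⁶))^(1/3)
  = 1.2 × 10⁹ m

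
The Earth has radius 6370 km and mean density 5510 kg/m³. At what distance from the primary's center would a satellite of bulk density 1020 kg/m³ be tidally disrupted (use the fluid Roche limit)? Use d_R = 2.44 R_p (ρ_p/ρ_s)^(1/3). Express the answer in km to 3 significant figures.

27300 km

d_R = 2.44 × 6370 km × (5510/1020)^(1/3)
    = 27300 km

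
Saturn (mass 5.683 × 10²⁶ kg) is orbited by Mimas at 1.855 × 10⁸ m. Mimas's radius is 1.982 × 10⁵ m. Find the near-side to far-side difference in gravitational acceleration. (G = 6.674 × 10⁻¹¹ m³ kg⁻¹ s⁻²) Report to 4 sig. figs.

Differencing GM/(d−r)² and GM/(d+r)² to first order in r/d gives 4GMr/d³.
Δg = 4GMr/d³
   = 4 × (6.674 × 10⁻¹¹) × (5.683 × 10²⁶) × (1.982 × 10⁵) / (1.855 × 10⁸)³
   = 4.711 × 10⁻³ m/s²

4.711 × 10⁻³ m/s²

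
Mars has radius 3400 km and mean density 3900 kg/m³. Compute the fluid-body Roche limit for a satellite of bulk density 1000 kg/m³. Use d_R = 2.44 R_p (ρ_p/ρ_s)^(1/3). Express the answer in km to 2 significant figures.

d_R = 2.44 × 3400 km × (3900/1000)^(1/3)
    = 13000 km

13000 km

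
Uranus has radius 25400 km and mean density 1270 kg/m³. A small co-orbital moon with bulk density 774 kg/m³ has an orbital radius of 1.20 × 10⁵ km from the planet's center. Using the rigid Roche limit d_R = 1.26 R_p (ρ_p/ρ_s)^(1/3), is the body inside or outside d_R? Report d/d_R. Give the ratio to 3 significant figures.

d_R = 1.26 × (25400 km) × (1270/774)^(1/3) = 37750 km
d/d_R = (1.20 × 10⁵) / (37750) = 3.18
Since d/d_R > 1, the body is outside the Roche limit.

outside; d/d_R ≈ 3.18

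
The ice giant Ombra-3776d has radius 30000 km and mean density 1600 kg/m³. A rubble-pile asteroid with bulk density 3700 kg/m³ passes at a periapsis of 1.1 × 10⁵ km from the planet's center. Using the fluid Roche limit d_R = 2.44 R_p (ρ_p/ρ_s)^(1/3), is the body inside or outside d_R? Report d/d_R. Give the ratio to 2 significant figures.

outside; d/d_R ≈ 2.0

d_R = 2.44 × (30000 km) × (1600/3700)^(1/3) = 55350 km
d/d_R = (1.1 × 10⁵) / (55350) = 2.0
Since d/d_R > 1, the body is outside the Roche limit.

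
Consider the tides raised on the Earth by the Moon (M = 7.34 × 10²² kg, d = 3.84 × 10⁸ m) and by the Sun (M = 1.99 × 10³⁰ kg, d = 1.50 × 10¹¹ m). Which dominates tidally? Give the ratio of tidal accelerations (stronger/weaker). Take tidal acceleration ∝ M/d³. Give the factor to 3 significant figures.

Tidal acceleration ∝ M/d³, so compare M/d³ for each.
The Moon: (7.34 × 10²²) / (3.84 × 10⁸)³ = 1.296 × 10⁻³
The Sun: (1.99 × 10³⁰) / (1.50 × 10¹¹)³ = 5.896 × 10⁻⁴
Ratio (larger/smaller) = 2.20

The Moon, by a factor of ≈ 2.20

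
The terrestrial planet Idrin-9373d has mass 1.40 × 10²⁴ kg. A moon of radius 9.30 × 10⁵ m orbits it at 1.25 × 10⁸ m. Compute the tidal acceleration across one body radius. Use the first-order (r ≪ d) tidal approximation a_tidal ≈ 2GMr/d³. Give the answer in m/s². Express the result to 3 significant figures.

8.90 × 10⁻⁵ m/s²

Δg = 2GMr/d³
   = 2 × (6.674 × 10⁻¹¹) × (1.40 × 10²⁴) × (9.30 × 10⁵) / (1.25 × 10⁸)³
   = 8.90 × 10⁻⁵ m/s²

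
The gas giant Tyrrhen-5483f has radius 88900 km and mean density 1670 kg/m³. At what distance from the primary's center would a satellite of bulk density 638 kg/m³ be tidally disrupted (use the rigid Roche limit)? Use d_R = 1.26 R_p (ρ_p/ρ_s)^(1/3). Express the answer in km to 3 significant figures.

d_R = 1.26 × 88900 km × (1670/638)^(1/3)
    = 1.54 × 10⁵ km

1.54 × 10⁵ km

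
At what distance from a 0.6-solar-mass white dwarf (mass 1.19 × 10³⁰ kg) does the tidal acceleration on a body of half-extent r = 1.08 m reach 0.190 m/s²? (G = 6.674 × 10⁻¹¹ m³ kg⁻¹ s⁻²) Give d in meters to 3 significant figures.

9.67 × 10⁶ m

2GMr/d³ = a_tidal  ⇒  d = (2GMr / a_tidal)^(1/3)
d = (2 × 6.674×10⁻¹¹ × (1.19 × 10³⁰) × (1.08) / (0.190))^(1/3)
  = 9.67 × 10⁶ m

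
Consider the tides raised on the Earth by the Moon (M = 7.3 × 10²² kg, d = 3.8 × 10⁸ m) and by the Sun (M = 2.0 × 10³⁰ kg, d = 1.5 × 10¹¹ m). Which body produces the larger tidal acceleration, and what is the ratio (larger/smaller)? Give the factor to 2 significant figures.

The Moon, by a factor of ≈ 2.2

The tide-raising term goes as M/d³ (the gradient of a 1/d² field).
The Moon: (7.3 × 10²²) / (3.8 × 10⁸)³ = 1.330 × 10⁻³
The Sun: (2.0 × 10³⁰) / (1.5 × 10¹¹)³ = 5.926 × 10⁻⁴
Ratio (larger/smaller) = 2.2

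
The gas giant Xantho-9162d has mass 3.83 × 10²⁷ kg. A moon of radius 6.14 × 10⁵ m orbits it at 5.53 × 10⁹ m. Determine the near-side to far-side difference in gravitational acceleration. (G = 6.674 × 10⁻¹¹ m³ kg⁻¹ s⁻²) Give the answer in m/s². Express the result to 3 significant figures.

Δa = 4GMr/d³
   = 4 × (6.674 × 10⁻¹¹) × (3.83 × 10²⁷) × (6.14 × 10⁵) / (5.53 × 10⁹)³
   = 3.71 × 10⁻⁶ m/s²

3.71 × 10⁻⁶ m/s²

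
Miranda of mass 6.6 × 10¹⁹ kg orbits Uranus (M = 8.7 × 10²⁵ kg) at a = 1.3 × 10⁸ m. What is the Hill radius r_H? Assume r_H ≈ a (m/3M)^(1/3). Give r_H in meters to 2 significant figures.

8.2 × 10⁵ m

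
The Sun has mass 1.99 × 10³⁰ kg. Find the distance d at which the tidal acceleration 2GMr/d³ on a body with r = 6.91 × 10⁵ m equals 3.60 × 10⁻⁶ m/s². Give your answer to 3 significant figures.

3.71 × 10¹⁰ m

2GMr/d³ = a_tidal  ⇒  d = (2GMr / a_tidal)^(1/3)
d = (2 × 6.674×10⁻¹¹ × (1.99 × 10³⁰) × (6.91 × 10⁵) / (3.60 × 10⁻⁶))^(1/3)
  = 3.71 × 10¹⁰ m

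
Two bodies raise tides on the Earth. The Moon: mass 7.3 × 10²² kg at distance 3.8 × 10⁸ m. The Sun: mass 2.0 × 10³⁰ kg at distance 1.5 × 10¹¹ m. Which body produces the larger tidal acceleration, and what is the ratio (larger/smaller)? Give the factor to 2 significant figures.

Compare M/d³ for the two perturbers:
The Moon: (7.3 × 10²²) / (3.8 × 10⁸)³ = 1.330 × 10⁻³
The Sun: (2.0 × 10³⁰) / (1.5 × 10¹¹)³ = 5.926 × 10⁻⁴
Ratio (larger/smaller) = 2.2

The Moon, by a factor of ≈ 2.2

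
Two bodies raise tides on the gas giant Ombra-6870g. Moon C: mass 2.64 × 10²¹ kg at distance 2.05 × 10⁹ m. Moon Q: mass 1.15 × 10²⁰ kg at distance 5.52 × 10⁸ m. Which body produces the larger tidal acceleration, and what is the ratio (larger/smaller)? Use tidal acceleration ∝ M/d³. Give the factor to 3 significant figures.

Tidal stretch scales as M/d³; compute that for each body.
Moon C: (2.64 × 10²¹) / (2.05 × 10⁹)³ = 3.064 × 10⁻⁷
Moon Q: (1.15 × 10²⁰) / (5.52 × 10⁸)³ = 6.837 × 10⁻⁷
Ratio (larger/smaller) = 2.23

Moon Q, by a factor of ≈ 2.23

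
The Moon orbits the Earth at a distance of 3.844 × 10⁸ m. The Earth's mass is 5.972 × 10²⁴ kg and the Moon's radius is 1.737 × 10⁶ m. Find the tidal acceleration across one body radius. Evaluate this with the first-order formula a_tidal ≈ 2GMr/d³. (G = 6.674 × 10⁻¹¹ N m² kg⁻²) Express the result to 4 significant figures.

Since r ≪ d, expand the inverse-square field across one radius to get the leading 2GMr/d³ term.
a_tidal = 2GMr/d³
        = 2 × (6.674 × 10⁻¹¹) × (5.972 × 10²⁴) × (1.737 × 10⁶) / (3.844 × 10⁸)³
        = 2.438 × 10⁻⁵ m/s²

2.438 × 10⁻⁵ m/s²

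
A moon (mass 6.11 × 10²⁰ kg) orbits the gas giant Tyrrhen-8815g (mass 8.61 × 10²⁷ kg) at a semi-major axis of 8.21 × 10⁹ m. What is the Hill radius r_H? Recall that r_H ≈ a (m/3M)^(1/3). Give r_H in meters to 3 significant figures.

2.36 × 10⁷ m

r_H ≈ a (m/3M)^(1/3)
    = (8.21 × 10⁹) × (6.11 × 10²⁰ / (3 × 8.61 × 10²⁷))^(1/3)
    = 2.36 × 10⁷ m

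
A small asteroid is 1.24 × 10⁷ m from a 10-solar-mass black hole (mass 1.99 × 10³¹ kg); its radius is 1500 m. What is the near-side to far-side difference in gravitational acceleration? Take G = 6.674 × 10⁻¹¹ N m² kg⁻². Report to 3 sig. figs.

Δg = 4GMr/d³
   = 4 × (6.674 × 10⁻¹¹) × (1.99 × 10³¹) × (1500) / (1.24 × 10⁷)³
   = 4.18 × 10³ m/s²

4.18 × 10³ m/s²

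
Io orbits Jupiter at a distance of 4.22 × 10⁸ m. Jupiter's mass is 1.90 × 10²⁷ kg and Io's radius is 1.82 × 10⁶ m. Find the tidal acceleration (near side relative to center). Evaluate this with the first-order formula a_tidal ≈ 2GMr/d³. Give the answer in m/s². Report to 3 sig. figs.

6.14 × 10⁻³ m/s²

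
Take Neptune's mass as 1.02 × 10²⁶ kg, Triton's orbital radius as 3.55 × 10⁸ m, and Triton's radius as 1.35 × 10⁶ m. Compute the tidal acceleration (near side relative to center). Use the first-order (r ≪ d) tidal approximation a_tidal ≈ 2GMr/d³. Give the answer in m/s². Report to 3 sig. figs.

4.11 × 10⁻⁴ m/s²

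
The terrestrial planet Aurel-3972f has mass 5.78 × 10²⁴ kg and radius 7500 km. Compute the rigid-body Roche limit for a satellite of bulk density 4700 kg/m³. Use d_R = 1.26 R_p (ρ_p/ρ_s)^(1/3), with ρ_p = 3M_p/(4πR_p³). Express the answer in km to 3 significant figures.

8370 km

ρ_p = 3M_p/(4πR_p³) = 3 × (5.78 × 10²⁴) / (4π × (7.50 × 10⁶ m)³) = 3270 kg/m³
d_R = 1.26 × 7500 km × (3270/4700)^(1/3)
    = 8370 km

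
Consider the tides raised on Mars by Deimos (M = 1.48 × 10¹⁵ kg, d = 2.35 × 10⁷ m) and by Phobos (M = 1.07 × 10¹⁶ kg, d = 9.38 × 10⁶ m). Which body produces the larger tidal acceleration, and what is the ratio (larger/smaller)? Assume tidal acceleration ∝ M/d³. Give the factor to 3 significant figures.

Tidal stretch scales as M/d³; compute that for each body.
Deimos: (1.48 × 10¹⁵) / (2.35 × 10⁷)³ = 1.140 × 10⁻⁷
Phobos: (1.07 × 10¹⁶) / (9.38 × 10⁶)³ = 1.297 × 10⁻⁵
Ratio (larger/smaller) = 114

Phobos, by a factor of ≈ 114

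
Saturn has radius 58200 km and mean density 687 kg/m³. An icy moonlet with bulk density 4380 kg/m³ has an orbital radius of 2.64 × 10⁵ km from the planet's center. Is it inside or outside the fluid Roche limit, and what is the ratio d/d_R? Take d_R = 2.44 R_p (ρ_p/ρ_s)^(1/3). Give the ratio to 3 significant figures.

d_R = 2.44 × (58200 km) × (687/4380)^(1/3) = 76580 km
d/d_R = (2.64 × 10⁵) / (76580) = 3.45
Since d/d_R > 1, the body is outside the Roche limit.

outside; d/d_R ≈ 3.45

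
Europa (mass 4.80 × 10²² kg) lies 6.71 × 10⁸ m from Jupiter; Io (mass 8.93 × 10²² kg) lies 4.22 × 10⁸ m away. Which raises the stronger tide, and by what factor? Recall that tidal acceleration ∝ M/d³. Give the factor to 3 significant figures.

The tide-raising term goes as M/d³ (the gradient of a 1/d² field).
Europa: (4.80 × 10²²) / (6.71 × 10⁸)³ = 1.589 × 10⁻⁴
Io: (8.93 × 10²²) / (4.22 × 10⁸)³ = 1.188 × 10⁻³
Ratio (larger/smaller) = 7.48

Io, by a factor of ≈ 7.48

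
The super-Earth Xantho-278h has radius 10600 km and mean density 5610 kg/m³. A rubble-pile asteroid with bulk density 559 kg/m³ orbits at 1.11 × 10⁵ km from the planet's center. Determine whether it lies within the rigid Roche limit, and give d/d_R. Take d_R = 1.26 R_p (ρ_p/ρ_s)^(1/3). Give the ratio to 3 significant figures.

d_R = 1.26 × (10600 km) × (5610/559)^(1/3) = 28810 km
d/d_R = (1.11 × 10⁵) / (28810) = 3.85
Since d/d_R > 1, the body is outside the Roche limit.

outside; d/d_R ≈ 3.85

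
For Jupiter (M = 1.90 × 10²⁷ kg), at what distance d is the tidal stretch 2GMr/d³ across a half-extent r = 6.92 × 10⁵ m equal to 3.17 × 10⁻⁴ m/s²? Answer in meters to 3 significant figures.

2GMr/d³ = a_tidal  ⇒  d = (2GMr / a_tidal)^(1/3)
d = (2 × 6.674×10⁻¹¹ × (1.90 × 10²⁷) × (6.92 × 10⁵) / (3.17 × 10⁻⁴))^(1/3)
  = 8.21 × 10⁸ m

8.21 × 10⁸ m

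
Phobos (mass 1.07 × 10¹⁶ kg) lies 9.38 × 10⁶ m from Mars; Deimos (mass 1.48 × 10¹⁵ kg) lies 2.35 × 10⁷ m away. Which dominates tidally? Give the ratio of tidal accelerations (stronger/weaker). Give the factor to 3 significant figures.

Phobos, by a factor of ≈ 114

Compare M/d³ for the two perturbers:
Phobos: (1.07 × 10¹⁶) / (9.38 × 10⁶)³ = 1.297 × 10⁻⁵
Deimos: (1.48 × 10¹⁵) / (2.35 × 10⁷)³ = 1.140 × 10⁻⁷
Ratio (larger/smaller) = 114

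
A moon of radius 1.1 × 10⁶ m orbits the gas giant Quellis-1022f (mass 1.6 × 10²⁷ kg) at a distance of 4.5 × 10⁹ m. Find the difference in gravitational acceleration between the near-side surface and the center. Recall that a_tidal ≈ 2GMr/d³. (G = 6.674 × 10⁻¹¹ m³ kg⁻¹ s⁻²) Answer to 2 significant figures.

2.6 × 10⁻⁶ m/s²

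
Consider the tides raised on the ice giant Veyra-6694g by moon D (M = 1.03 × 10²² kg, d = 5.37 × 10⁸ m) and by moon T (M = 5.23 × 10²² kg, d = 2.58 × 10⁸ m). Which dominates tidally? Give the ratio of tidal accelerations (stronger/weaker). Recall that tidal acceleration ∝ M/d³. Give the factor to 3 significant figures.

Moon T, by a factor of ≈ 45.8

The tide-raising term goes as M/d³ (the gradient of a 1/d² field).
Moon D: (1.03 × 10²²) / (5.37 × 10⁸)³ = 6.651 × 10⁻⁵
Moon T: (5.23 × 10²²) / (2.58 × 10⁸)³ = 3.045 × 10⁻³
Ratio (larger/smaller) = 45.8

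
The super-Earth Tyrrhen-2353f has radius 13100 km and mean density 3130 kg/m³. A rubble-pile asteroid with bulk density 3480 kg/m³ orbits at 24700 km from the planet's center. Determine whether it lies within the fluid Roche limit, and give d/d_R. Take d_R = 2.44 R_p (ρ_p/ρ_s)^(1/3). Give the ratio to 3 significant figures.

inside; d/d_R ≈ 0.801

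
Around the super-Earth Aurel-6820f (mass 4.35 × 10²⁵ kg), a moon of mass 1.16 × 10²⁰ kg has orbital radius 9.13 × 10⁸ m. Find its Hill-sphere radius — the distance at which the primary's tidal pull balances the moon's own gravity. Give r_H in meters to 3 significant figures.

8.78 × 10⁶ m

r_H ≈ a (m/3M)^(1/3)
    = (9.13 × 10⁸) × (1.16 × 10²⁰ / (3 × 4.35 × 10²⁵))^(1/3)
    = 8.78 × 10⁶ m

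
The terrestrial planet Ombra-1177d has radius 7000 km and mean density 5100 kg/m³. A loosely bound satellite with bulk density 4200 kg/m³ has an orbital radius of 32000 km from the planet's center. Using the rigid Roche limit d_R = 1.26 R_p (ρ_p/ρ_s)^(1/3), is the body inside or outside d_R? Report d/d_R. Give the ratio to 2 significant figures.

d_R = 1.26 × (7000 km) × (5100/4200)^(1/3) = 9410 km
d/d_R = (32000) / (9410) = 3.4
Since d/d_R > 1, the body is outside the Roche limit.

outside; d/d_R ≈ 3.4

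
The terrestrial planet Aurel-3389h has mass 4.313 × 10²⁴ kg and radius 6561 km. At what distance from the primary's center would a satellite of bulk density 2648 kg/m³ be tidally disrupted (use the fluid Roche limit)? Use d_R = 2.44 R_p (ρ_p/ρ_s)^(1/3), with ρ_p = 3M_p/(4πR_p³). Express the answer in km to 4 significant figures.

17810 km

ρ_p = 3M_p/(4πR_p³) = 3 × (4.313 × 10²⁴) / (4π × (6.561 × 10⁶ m)³) = 3646 kg/m³
d_R = 2.44 × 6561 km × (3646/2648)^(1/3)
    = 17810 km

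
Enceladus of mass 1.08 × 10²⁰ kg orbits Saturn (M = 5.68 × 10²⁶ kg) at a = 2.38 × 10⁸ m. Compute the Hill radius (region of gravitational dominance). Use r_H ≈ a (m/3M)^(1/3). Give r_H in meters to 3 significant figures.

r_H ≈ a (m/3M)^(1/3)
    = (2.38 × 10⁸) × (1.08 × 10²⁰ / (3 × 5.68 × 10²⁶))^(1/3)
    = 9.49 × 10⁵ m

9.49 × 10⁵ m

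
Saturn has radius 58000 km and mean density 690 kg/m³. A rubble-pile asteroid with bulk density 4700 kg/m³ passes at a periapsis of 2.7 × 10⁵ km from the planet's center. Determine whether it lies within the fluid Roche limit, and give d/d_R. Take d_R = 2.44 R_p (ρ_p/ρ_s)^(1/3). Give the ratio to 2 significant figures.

d_R = 2.44 × (58000 km) × (690/4700)^(1/3) = 74660 km
d/d_R = (2.7 × 10⁵) / (74660) = 3.6
Since d/d_R > 1, the body is outside the Roche limit.

outside; d/d_R ≈ 3.6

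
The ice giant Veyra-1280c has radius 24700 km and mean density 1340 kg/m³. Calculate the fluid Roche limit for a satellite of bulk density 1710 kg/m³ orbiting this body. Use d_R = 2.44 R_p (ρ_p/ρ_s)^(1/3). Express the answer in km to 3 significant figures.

d_R = 2.44 × 24700 km × (1340/1710)^(1/3)
    = 55600 km

55600 km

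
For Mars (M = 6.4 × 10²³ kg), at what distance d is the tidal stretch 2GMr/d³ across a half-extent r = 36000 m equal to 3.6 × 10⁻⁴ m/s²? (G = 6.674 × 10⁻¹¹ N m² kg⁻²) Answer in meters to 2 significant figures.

2.0 × 10⁷ m

2GMr/d³ = a_tidal  ⇒  d = (2GMr / a_tidal)^(1/3)
d = (2 × 6.674×10⁻¹¹ × (6.4 × 10²³) × (36000) / (3.6 × 10⁻⁴))^(1/3)
  = 2.0 × 10⁷ m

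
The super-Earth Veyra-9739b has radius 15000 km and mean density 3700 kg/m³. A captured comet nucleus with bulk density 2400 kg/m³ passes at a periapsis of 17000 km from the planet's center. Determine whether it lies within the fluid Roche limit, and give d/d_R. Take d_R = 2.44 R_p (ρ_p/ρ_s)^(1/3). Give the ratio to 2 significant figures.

d_R = 2.44 × (15000 km) × (3700/2400)^(1/3) = 42280 km
d/d_R = (17000) / (42280) = 0.40
Since d/d_R < 1, the body is inside the Roche limit.

inside; d/d_R ≈ 0.40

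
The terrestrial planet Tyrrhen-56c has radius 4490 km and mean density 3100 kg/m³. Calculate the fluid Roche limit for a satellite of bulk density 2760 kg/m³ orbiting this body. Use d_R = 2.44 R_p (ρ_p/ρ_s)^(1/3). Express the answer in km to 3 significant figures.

d_R = 2.44 × 4490 km × (3100/2760)^(1/3)
    = 11400 km

11400 km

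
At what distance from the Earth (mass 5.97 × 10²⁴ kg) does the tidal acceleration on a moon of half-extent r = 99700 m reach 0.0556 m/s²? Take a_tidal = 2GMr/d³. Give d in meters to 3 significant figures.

1.13 × 10⁷ m

2GMr/d³ = a_tidal  ⇒  d = (2GMr / a_tidal)^(1/3)
d = (2 × 6.674×10⁻¹¹ × (5.97 × 10²⁴) × (99700) / (0.0556))^(1/3)
  = 1.13 × 10⁷ m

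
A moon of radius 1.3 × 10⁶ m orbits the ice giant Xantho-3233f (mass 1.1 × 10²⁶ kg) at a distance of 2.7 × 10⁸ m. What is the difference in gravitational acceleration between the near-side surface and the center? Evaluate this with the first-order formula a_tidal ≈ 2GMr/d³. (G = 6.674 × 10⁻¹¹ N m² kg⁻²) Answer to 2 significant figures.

Differencing GM/(d−r)² and GM/d² to first order in r/d gives 2GMr/d³.
Δg = 2GMr/d³
   = 2 × (6.674 × 10⁻¹¹) × (1.1 × 10²⁶) × (1.3 × 10⁶) / (2.7 × 10⁸)³
   = 9.7 × 10⁻⁴ m/s²

9.7 × 10⁻⁴ m/s²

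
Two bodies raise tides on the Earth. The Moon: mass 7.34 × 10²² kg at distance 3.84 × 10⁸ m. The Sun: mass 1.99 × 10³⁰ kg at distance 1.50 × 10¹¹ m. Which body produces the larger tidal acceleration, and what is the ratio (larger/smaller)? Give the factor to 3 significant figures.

Tidal stretch scales as M/d³; compute that for each body.
The Moon: (7.34 × 10²²) / (3.84 × 10⁸)³ = 1.296 × 10⁻³
The Sun: (1.99 × 10³⁰) / (1.50 × 10¹¹)³ = 5.896 × 10⁻⁴
Ratio (larger/smaller) = 2.20

The Moon, by a factor of ≈ 2.20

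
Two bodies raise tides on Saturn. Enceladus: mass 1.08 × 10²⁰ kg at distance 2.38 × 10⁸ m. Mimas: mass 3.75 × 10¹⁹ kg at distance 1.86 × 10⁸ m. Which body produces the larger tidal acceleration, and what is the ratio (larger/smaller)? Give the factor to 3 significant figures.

Tidal acceleration ∝ M/d³, so compare M/d³ for each.
Enceladus: (1.08 × 10²⁰) / (2.38 × 10⁸)³ = 8.011 × 10⁻⁶
Mimas: (3.75 × 10¹⁹) / (1.86 × 10⁸)³ = 5.828 × 10⁻⁶
Ratio (larger/smaller) = 1.37

Enceladus, by a factor of ≈ 1.37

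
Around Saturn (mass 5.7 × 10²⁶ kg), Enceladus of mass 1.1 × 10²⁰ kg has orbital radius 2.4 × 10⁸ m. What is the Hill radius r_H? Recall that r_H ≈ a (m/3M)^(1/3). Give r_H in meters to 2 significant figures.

r_H ≈ a (m/3M)^(1/3)
    = (2.4 × 10⁸) × (1.1 × 10²⁰ / (3 × 5.7 × 10²⁶))^(1/3)
    = 9.6 × 10⁵ m

9.6 × 10⁵ m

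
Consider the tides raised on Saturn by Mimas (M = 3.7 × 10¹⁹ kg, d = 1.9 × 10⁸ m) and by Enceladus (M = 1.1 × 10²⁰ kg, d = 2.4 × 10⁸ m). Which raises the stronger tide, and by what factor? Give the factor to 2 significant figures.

Compare M/d³ for the two perturbers:
Mimas: (3.7 × 10¹⁹) / (1.9 × 10⁸)³ = 5.394 × 10⁻⁶
Enceladus: (1.1 × 10²⁰) / (2.4 × 10⁸)³ = 7.957 × 10⁻⁶
Ratio (larger/smaller) = 1.5

Enceladus, by a factor of ≈ 1.5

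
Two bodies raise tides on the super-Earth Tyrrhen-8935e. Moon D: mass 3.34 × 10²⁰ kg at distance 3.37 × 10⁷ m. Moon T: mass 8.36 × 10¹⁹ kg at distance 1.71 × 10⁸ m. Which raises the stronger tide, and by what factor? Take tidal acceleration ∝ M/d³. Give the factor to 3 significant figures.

Moon D, by a factor of ≈ 522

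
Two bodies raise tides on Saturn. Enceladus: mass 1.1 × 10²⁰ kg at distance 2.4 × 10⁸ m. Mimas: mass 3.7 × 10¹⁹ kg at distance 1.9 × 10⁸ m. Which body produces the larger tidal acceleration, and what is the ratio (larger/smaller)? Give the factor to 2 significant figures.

Enceladus, by a factor of ≈ 1.5

Tidal acceleration ∝ M/d³, so compare M/d³ for each.
Enceladus: (1.1 × 10²⁰) / (2.4 × 10⁸)³ = 7.957 × 10⁻⁶
Mimas: (3.7 × 10¹⁹) / (1.9 × 10⁸)³ = 5.394 × 10⁻⁶
Ratio (larger/smaller) = 1.5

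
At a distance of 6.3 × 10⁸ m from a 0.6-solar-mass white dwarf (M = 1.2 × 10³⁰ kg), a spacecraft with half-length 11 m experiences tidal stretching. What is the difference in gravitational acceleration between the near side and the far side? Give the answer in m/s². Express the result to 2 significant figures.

Δg = 4GMr/d³
   = 4 × (6.674 × 10⁻¹¹) × (1.2 × 10³⁰) × (11) / (6.3 × 10⁸)³
   = 1.4 × 10⁻⁵ m/s²

1.4 × 10⁻⁵ m/s²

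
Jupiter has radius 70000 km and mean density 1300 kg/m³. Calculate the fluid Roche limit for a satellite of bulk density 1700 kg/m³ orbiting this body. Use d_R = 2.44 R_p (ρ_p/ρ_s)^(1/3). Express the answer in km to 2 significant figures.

1.6 × 10⁵ km

d_R = 2.44 × 70000 km × (1300/1700)^(1/3)
    = 1.6 × 10⁵ km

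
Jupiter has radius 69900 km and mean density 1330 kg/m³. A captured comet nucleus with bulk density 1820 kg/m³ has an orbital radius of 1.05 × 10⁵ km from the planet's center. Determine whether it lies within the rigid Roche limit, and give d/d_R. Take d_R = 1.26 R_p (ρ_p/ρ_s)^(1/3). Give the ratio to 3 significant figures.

d_R = 1.26 × (69900 km) × (1330/1820)^(1/3) = 79330 km
d/d_R = (1.05 × 10⁵) / (79330) = 1.32
Since d/d_R > 1, the body is outside the Roche limit.

outside; d/d_R ≈ 1.32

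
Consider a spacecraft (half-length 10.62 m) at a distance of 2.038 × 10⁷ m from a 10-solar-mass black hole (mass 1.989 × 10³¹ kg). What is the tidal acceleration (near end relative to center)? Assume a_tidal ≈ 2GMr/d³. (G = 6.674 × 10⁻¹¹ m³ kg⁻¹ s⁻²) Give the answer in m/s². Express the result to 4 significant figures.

3.331 m/s²

a_tidal = 2GMr/d³
        = 2 × (6.674 × 10⁻¹¹) × (1.989 × 10³¹) × (10.62) / (2.038 × 10⁷)³
        = 3.331 m/s²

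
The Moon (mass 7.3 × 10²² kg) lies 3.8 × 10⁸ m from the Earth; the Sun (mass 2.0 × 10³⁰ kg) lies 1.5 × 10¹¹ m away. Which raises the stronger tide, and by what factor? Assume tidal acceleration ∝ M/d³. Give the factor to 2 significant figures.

Compare M/d³ for the two perturbers:
The Moon: (7.3 × 10²²) / (3.8 × 10⁸)³ = 1.330 × 10⁻³
The Sun: (2.0 × 10³⁰) / (1.5 × 10¹¹)³ = 5.926 × 10⁻⁴
Ratio (larger/smaller) = 2.2

The Moon, by a factor of ≈ 2.2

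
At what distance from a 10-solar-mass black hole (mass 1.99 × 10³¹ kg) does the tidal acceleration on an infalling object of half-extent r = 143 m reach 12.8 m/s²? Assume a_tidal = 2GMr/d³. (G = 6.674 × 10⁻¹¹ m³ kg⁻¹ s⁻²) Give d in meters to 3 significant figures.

3.10 × 10⁷ m

2GMr/d³ = a_tidal  ⇒  d = (2GMr / a_tidal)^(1/3)
d = (2 × 6.674×10⁻¹¹ × (1.99 × 10³¹) × (143) / (12.8))^(1/3)
  = 3.10 × 10⁷ m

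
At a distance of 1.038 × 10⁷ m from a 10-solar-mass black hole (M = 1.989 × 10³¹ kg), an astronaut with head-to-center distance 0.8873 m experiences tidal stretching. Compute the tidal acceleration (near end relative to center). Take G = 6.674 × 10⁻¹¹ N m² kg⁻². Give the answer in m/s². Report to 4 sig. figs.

2.106 m/s²

Δg = 2GMr/d³
   = 2 × (6.674 × 10⁻¹¹) × (1.989 × 10³¹) × (0.8873) / (1.038 × 10⁷)³
   = 2.106 m/s²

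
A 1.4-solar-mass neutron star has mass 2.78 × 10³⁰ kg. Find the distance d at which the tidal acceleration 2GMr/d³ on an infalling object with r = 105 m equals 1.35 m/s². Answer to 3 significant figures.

3.07 × 10⁷ m

2GMr/d³ = a_tidal  ⇒  d = (2GMr / a_tidal)^(1/3)
d = (2 × 6.674×10⁻¹¹ × (2.78 × 10³⁰) × (105) / (1.35))^(1/3)
  = 3.07 × 10⁷ m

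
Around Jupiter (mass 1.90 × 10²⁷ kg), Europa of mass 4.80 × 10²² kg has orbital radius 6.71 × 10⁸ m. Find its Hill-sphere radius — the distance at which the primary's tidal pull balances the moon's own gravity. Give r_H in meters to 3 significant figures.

1.37 × 10⁷ m

r_H ≈ a (m/3M)^(1/3)
    = (6.71 × 10⁸) × (4.80 × 10²² / (3 × 1.90 × 10²⁷))^(1/3)
    = 1.37 × 10⁷ m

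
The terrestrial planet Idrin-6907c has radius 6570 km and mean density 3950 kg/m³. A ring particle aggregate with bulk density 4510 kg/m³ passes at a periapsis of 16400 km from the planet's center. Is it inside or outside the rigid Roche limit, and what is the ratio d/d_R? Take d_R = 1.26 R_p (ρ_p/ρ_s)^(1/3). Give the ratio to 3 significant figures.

outside; d/d_R ≈ 2.07

d_R = 1.26 × (6570 km) × (3950/4510)^(1/3) = 7920 km
d/d_R = (16400) / (7920) = 2.07
Since d/d_R > 1, the body is outside the Roche limit.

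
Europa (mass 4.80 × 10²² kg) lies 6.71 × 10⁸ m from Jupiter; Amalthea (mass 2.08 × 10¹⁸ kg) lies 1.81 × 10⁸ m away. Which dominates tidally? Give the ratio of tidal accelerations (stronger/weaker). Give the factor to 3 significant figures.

Europa, by a factor of ≈ 453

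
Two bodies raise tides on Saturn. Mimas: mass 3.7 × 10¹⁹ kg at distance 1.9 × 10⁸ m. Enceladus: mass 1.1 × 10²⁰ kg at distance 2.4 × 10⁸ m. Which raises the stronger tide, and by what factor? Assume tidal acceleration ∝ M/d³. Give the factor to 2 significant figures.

The tide-raising term goes as M/d³ (the gradient of a 1/d² field).
Mimas: (3.7 × 10¹⁹) / (1.9 × 10⁸)³ = 5.394 × 10⁻⁶
Enceladus: (1.1 × 10²⁰) / (2.4 × 10⁸)³ = 7.957 × 10⁻⁶
Ratio (larger/smaller) = 1.5

Enceladus, by a factor of ≈ 1.5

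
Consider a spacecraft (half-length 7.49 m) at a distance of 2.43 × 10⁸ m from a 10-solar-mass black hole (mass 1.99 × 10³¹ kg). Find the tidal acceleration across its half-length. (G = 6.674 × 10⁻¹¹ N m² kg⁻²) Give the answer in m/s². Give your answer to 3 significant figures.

1.39 × 10⁻³ m/s²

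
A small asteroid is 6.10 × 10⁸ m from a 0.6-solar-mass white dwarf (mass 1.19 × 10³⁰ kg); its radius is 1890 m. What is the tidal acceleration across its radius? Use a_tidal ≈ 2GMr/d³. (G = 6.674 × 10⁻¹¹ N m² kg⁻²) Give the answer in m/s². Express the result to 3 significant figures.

Δa = 2GMr/d³
   = 2 × (6.674 × 10⁻¹¹) × (1.19 × 10³⁰) × (1890) / (6.10 × 10⁸)³
   = 1.32 × 10⁻³ m/s²

1.32 × 10⁻³ m/s²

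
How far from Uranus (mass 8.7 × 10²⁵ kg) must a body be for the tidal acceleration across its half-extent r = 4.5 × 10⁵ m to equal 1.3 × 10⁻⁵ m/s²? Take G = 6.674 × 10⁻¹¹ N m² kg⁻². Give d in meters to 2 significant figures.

7.4 × 10⁸ m

2GMr/d³ = a_tidal  ⇒  d = (2GMr / a_tidal)^(1/3)
d = (2 × 6.674×10⁻¹¹ × (8.7 × 10²⁵) × (4.5 × 10⁵) / (1.3 × 10⁻⁵))^(1/3)
  = 7.4 × 10⁸ m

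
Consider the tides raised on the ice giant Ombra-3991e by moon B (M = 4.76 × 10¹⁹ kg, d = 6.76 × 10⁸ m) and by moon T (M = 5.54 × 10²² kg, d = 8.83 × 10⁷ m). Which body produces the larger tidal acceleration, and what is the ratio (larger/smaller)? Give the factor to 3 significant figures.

The tide-raising term goes as M/d³ (the gradient of a 1/d² field).
Moon B: (4.76 × 10¹⁹) / (6.76 × 10⁸)³ = 1.541 × 10⁻⁷
Moon T: (5.54 × 10²²) / (8.83 × 10⁷)³ = 8.047 × 10⁻²
Ratio (larger/smaller) = 5.22 × 10⁵

Moon T, by a factor of ≈ 5.22 × 10⁵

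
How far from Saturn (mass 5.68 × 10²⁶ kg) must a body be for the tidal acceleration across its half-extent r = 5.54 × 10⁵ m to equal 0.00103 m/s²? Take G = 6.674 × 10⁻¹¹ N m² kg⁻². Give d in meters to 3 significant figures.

3.44 × 10⁸ m

2GMr/d³ = a_tidal  ⇒  d = (2GMr / a_tidal)^(1/3)
d = (2 × 6.674×10⁻¹¹ × (5.68 × 10²⁶) × (5.54 × 10⁵) / (0.00103))^(1/3)
  = 3.44 × 10⁸ m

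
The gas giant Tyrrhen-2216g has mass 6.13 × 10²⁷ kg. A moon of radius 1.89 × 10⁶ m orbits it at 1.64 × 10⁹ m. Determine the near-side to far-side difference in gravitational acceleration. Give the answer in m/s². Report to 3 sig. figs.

7.01 × 10⁻⁴ m/s²

Differencing GM/(d−r)² and GM/(d+r)² to first order in r/d gives 4GMr/d³.
a_tidal = 4GMr/d³
        = 4 × (6.674 × 10⁻¹¹) × (6.13 × 10²⁷) × (1.89 × 10⁶) / (1.64 × 10⁹)³
        = 7.01 × 10⁻⁴ m/s²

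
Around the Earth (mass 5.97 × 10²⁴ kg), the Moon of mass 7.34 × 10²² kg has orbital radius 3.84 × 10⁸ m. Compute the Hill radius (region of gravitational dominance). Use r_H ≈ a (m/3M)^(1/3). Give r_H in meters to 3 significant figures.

6.15 × 10⁷ m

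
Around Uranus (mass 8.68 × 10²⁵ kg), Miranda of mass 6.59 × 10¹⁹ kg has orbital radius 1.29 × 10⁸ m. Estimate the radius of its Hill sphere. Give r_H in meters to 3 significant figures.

r_H ≈ a (m/3M)^(1/3)
    = (1.29 × 10⁸) × (6.59 × 10¹⁹ / (3 × 8.68 × 10²⁵))^(1/3)
    = 8.16 × 10⁵ m

8.16 × 10⁵ m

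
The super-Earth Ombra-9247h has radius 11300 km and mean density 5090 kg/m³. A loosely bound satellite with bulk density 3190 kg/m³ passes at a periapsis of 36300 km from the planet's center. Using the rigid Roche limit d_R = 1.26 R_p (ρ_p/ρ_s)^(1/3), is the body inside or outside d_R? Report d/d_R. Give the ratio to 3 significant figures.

d_R = 1.26 × (11300 km) × (5090/3190)^(1/3) = 16640 km
d/d_R = (36300) / (16640) = 2.18
Since d/d_R > 1, the body is outside the Roche limit.

outside; d/d_R ≈ 2.18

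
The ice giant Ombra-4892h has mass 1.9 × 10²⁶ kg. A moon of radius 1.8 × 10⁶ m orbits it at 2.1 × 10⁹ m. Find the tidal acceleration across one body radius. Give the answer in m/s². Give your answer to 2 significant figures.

Since r ≪ d, expand the inverse-square field across one radius to get the leading 2GMr/d³ term.
Δa = 2GMr/d³
   = 2 × (6.674 × 10⁻¹¹) × (1.9 × 10²⁶) × (1.8 × 10⁶) / (2.1 × 10⁹)³
   = 4.9 × 10⁻⁶ m/s²

4.9 × 10⁻⁶ m/s²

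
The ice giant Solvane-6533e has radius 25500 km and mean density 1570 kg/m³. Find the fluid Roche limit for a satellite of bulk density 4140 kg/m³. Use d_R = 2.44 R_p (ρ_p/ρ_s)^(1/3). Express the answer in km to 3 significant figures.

d_R = 2.44 × 25500 km × (1570/4140)^(1/3)
    = 45000 km

45000 km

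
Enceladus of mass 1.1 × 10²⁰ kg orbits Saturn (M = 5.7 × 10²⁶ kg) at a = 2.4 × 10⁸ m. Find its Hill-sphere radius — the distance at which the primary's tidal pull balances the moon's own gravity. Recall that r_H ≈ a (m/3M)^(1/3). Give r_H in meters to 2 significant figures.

9.6 × 10⁵ m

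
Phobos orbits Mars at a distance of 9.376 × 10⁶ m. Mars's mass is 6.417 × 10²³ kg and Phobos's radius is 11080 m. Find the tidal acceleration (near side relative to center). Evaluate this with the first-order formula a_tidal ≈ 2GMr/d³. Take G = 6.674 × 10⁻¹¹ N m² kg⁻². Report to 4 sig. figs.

1.151 × 10⁻³ m/s²

a_tidal = 2GMr/d³
        = 2 × (6.674 × 10⁻¹¹) × (6.417 × 10²³) × (11080) / (9.376 × 10⁶)³
        = 1.151 × 10⁻³ m/s²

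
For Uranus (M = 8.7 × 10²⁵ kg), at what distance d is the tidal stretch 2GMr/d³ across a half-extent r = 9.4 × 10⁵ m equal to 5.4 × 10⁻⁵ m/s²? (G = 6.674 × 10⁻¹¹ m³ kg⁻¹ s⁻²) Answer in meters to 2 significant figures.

2GMr/d³ = a_tidal  ⇒  d = (2GMr / a_tidal)^(1/3)
d = (2 × 6.674×10⁻¹¹ × (8.7 × 10²⁵) × (9.4 × 10⁵) / (5.4 × 10⁻⁵))^(1/3)
  = 5.9 × 10⁸ m

5.9 × 10⁸ m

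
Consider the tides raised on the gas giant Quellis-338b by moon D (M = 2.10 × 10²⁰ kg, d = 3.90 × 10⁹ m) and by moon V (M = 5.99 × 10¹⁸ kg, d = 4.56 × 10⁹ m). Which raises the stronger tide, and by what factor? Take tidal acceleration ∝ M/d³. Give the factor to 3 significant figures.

Tidal acceleration ∝ M/d³, so compare M/d³ for each.
Moon D: (2.10 × 10²⁰) / (3.90 × 10⁹)³ = 3.540 × 10⁻⁹
Moon V: (5.99 × 10¹⁸) / (4.56 × 10⁹)³ = 6.317 × 10⁻¹¹
Ratio (larger/smaller) = 56.0

Moon D, by a factor of ≈ 56.0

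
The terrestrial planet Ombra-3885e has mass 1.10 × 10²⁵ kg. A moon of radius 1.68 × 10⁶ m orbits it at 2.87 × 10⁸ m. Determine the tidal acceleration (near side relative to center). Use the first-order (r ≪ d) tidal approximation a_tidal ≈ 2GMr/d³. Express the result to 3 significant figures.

1.04 × 10⁻⁴ m/s²

Δa = 2GMr/d³
   = 2 × (6.674 × 10⁻¹¹) × (1.10 × 10²⁵) × (1.68 × 10⁶) / (2.87 × 10⁸)³
   = 1.04 × 10⁻⁴ m/s²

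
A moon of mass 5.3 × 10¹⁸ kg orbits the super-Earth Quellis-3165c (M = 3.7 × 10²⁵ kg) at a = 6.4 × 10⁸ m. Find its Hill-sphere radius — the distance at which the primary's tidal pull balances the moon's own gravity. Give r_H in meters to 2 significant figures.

2.3 × 10⁶ m

r_H ≈ a (m/3M)^(1/3)
    = (6.4 × 10⁸) × (5.3 × 10¹⁸ / (3 × 3.7 × 10²⁵))^(1/3)
    = 2.3 × 10⁶ m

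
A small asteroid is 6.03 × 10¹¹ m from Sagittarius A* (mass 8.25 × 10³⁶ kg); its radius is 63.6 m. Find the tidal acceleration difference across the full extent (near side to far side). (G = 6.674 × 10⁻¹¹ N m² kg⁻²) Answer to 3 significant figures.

6.39 × 10⁻⁷ m/s²

Δa = 4GMr/d³
   = 4 × (6.674 × 10⁻¹¹) × (8.25 × 10³⁶) × (63.6) / (6.03 × 10¹¹)³
   = 6.39 × 10⁻⁷ m/s²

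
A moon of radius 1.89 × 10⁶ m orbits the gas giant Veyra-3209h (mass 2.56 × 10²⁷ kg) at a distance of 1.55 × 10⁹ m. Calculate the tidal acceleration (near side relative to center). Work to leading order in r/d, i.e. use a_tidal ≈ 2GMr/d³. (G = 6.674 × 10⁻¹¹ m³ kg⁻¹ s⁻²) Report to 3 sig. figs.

The tidal stretch is the gradient of GM/d² times the body's extent r, hence the 1/d³ dependence.
Δg = 2GMr/d³
   = 2 × (6.674 × 10⁻¹¹) × (2.56 × 10²⁷) × (1.89 × 10⁶) / (1.55 × 10⁹)³
   = 1.73 × 10⁻⁴ m/s²

1.73 × 10⁻⁴ m/s²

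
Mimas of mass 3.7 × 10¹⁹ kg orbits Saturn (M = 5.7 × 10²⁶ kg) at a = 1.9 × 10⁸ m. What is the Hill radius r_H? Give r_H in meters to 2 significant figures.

5.3 × 10⁵ m

r_H ≈ a (m/3M)^(1/3)
    = (1.9 × 10⁸) × (3.7 × 10¹⁹ / (3 × 5.7 × 10²⁶))^(1/3)
    = 5.3 × 10⁵ m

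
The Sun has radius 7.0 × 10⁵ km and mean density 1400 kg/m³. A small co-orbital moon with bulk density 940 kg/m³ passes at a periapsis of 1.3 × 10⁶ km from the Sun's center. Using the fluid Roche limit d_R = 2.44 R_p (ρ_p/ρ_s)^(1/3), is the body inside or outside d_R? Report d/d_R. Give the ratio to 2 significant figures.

inside; d/d_R ≈ 0.67

d_R = 2.44 × (7.0 × 10⁵ km) × (1400/940)^(1/3) = 1.951 × 10⁶ km
d/d_R = (1.3 × 10⁶) / (1.951 × 10⁶) = 0.67
Since d/d_R < 1, the body is inside the Roche limit.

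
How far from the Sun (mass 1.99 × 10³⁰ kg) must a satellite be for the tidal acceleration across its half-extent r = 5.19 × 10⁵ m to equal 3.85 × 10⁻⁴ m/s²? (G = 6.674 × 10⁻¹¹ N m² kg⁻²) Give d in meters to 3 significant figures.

2GMr/d³ = a_tidal  ⇒  d = (2GMr / a_tidal)^(1/3)
d = (2 × 6.674×10⁻¹¹ × (1.99 × 10³⁰) × (5.19 × 10⁵) / (3.85 × 10⁻⁴))^(1/3)
  = 7.10 × 10⁹ m

7.10 × 10⁹ m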